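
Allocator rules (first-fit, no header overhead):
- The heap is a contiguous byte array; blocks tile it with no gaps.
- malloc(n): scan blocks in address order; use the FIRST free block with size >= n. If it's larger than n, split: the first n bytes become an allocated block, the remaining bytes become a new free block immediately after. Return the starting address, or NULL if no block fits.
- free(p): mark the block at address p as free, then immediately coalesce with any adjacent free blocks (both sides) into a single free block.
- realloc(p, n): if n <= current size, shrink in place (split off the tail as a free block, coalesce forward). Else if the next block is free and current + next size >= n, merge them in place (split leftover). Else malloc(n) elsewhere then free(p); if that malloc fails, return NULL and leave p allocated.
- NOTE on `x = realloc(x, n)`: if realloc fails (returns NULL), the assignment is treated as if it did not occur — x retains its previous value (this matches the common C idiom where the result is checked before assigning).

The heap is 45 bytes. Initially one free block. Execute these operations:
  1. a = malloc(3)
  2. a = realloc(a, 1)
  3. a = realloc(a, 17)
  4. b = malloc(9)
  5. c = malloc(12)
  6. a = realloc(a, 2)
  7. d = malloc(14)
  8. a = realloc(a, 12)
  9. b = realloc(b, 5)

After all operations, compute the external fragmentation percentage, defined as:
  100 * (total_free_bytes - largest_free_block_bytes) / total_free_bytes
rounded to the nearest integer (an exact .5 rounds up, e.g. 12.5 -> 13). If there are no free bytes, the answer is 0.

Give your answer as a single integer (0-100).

Op 1: a = malloc(3) -> a = 0; heap: [0-2 ALLOC][3-44 FREE]
Op 2: a = realloc(a, 1) -> a = 0; heap: [0-0 ALLOC][1-44 FREE]
Op 3: a = realloc(a, 17) -> a = 0; heap: [0-16 ALLOC][17-44 FREE]
Op 4: b = malloc(9) -> b = 17; heap: [0-16 ALLOC][17-25 ALLOC][26-44 FREE]
Op 5: c = malloc(12) -> c = 26; heap: [0-16 ALLOC][17-25 ALLOC][26-37 ALLOC][38-44 FREE]
Op 6: a = realloc(a, 2) -> a = 0; heap: [0-1 ALLOC][2-16 FREE][17-25 ALLOC][26-37 ALLOC][38-44 FREE]
Op 7: d = malloc(14) -> d = 2; heap: [0-1 ALLOC][2-15 ALLOC][16-16 FREE][17-25 ALLOC][26-37 ALLOC][38-44 FREE]
Op 8: a = realloc(a, 12) -> NULL (a unchanged); heap: [0-1 ALLOC][2-15 ALLOC][16-16 FREE][17-25 ALLOC][26-37 ALLOC][38-44 FREE]
Op 9: b = realloc(b, 5) -> b = 17; heap: [0-1 ALLOC][2-15 ALLOC][16-16 FREE][17-21 ALLOC][22-25 FREE][26-37 ALLOC][38-44 FREE]
Free blocks: [1 4 7] total_free=12 largest=7 -> 100*(12-7)/12 = 500/12 ≈ 41.667 -> rounds to 42

Answer: 42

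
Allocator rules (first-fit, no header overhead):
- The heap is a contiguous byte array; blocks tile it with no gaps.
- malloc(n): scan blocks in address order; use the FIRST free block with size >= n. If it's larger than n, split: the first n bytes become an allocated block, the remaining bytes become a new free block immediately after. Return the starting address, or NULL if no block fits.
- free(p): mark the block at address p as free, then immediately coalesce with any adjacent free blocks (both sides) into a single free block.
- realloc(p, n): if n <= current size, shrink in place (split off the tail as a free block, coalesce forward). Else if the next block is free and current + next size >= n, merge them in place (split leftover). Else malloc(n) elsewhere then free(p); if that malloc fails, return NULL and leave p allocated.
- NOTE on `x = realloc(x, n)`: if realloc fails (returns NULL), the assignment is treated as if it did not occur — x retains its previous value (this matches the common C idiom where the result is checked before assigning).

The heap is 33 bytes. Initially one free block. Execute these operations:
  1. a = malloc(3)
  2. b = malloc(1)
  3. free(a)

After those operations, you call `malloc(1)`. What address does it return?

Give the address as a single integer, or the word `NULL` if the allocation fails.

Answer: 0

Derivation:
Op 1: a = malloc(3) -> a = 0; heap: [0-2 ALLOC][3-32 FREE]
Op 2: b = malloc(1) -> b = 3; heap: [0-2 ALLOC][3-3 ALLOC][4-32 FREE]
Op 3: free(a) -> (freed a); heap: [0-2 FREE][3-3 ALLOC][4-32 FREE]
malloc(1): first-fit scan over [0-2 FREE][3-3 ALLOC][4-32 FREE] -> 0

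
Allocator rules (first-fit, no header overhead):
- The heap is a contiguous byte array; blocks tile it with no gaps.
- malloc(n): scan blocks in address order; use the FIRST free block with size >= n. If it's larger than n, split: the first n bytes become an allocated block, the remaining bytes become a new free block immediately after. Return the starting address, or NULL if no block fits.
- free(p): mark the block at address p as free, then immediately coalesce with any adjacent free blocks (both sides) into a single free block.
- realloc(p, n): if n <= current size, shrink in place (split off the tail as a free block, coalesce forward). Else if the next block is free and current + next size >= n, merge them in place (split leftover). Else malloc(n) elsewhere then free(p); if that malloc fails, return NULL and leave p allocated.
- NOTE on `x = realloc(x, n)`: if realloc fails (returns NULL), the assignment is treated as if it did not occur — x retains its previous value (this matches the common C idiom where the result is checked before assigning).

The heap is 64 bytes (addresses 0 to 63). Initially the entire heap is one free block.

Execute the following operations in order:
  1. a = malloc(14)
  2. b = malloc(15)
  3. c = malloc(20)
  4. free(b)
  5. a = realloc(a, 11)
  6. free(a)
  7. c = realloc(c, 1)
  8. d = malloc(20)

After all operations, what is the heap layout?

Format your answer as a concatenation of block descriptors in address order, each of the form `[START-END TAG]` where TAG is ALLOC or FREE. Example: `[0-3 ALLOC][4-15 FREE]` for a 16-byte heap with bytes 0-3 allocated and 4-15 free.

Op 1: a = malloc(14) -> a = 0; heap: [0-13 ALLOC][14-63 FREE]
Op 2: b = malloc(15) -> b = 14; heap: [0-13 ALLOC][14-28 ALLOC][29-63 FREE]
Op 3: c = malloc(20) -> c = 29; heap: [0-13 ALLOC][14-28 ALLOC][29-48 ALLOC][49-63 FREE]
Op 4: free(b) -> (freed b); heap: [0-13 ALLOC][14-28 FREE][29-48 ALLOC][49-63 FREE]
Op 5: a = realloc(a, 11) -> a = 0; heap: [0-10 ALLOC][11-28 FREE][29-48 ALLOC][49-63 FREE]
Op 6: free(a) -> (freed a); heap: [0-28 FREE][29-48 ALLOC][49-63 FREE]
Op 7: c = realloc(c, 1) -> c = 29; heap: [0-28 FREE][29-29 ALLOC][30-63 FREE]
Op 8: d = malloc(20) -> d = 0; heap: [0-19 ALLOC][20-28 FREE][29-29 ALLOC][30-63 FREE]

Answer: [0-19 ALLOC][20-28 FREE][29-29 ALLOC][30-63 FREE]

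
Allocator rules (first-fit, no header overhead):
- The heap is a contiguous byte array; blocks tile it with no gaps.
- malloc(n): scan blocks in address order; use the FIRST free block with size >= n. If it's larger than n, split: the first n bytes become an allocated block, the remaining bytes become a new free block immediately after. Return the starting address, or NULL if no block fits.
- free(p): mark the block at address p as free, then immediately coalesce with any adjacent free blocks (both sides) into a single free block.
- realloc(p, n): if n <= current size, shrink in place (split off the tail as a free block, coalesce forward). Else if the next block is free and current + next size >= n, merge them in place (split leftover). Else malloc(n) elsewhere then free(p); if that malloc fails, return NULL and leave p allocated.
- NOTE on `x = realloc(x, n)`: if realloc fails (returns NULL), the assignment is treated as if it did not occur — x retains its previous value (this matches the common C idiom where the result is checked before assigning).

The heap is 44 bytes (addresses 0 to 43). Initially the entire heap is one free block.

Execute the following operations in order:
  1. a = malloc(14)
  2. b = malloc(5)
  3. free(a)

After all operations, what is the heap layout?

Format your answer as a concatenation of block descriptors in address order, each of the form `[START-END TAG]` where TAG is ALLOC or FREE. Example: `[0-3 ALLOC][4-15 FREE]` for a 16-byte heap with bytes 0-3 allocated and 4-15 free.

Op 1: a = malloc(14) -> a = 0; heap: [0-13 ALLOC][14-43 FREE]
Op 2: b = malloc(5) -> b = 14; heap: [0-13 ALLOC][14-18 ALLOC][19-43 FREE]
Op 3: free(a) -> (freed a); heap: [0-13 FREE][14-18 ALLOC][19-43 FREE]

Answer: [0-13 FREE][14-18 ALLOC][19-43 FREE]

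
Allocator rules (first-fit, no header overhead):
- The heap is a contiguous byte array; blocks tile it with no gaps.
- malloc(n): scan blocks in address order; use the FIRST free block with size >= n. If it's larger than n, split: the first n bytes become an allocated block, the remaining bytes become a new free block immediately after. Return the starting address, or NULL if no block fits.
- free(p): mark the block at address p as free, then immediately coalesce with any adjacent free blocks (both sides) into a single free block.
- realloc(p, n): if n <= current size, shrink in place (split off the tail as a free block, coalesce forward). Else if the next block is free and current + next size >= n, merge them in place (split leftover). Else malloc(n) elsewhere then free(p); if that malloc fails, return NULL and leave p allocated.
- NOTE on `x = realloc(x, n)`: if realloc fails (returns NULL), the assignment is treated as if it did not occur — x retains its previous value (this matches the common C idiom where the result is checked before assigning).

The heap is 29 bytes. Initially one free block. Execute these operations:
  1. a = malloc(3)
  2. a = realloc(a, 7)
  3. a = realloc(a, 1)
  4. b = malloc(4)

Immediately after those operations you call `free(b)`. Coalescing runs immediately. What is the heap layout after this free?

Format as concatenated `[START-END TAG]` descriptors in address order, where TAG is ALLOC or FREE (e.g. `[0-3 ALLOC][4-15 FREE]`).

Answer: [0-0 ALLOC][1-28 FREE]

Derivation:
Op 1: a = malloc(3) -> a = 0; heap: [0-2 ALLOC][3-28 FREE]
Op 2: a = realloc(a, 7) -> a = 0; heap: [0-6 ALLOC][7-28 FREE]
Op 3: a = realloc(a, 1) -> a = 0; heap: [0-0 ALLOC][1-28 FREE]
Op 4: b = malloc(4) -> b = 1; heap: [0-0 ALLOC][1-4 ALLOC][5-28 FREE]
free(b): b = 1 -> block [1-4 ALLOC]; mark free, coalesce with adjacent free neighbors -> [0-0 ALLOC][1-28 FREE]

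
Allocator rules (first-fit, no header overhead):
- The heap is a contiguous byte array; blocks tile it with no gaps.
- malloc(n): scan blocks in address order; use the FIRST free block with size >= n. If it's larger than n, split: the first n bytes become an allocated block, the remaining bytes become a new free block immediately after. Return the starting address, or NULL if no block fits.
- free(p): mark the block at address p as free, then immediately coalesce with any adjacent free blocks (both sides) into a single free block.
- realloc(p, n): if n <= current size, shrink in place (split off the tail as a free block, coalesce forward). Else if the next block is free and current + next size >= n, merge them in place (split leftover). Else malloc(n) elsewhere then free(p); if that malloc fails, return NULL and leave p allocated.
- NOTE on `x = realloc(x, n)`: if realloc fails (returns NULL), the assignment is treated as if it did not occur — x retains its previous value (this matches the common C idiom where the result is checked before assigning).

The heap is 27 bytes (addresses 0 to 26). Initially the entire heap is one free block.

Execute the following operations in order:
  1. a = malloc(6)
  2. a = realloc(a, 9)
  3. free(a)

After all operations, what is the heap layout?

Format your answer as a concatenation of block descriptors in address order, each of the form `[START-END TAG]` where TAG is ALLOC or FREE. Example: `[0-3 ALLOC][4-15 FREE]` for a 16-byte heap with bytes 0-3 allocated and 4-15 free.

Op 1: a = malloc(6) -> a = 0; heap: [0-5 ALLOC][6-26 FREE]
Op 2: a = realloc(a, 9) -> a = 0; heap: [0-8 ALLOC][9-26 FREE]
Op 3: free(a) -> (freed a); heap: [0-26 FREE]

Answer: [0-26 FREE]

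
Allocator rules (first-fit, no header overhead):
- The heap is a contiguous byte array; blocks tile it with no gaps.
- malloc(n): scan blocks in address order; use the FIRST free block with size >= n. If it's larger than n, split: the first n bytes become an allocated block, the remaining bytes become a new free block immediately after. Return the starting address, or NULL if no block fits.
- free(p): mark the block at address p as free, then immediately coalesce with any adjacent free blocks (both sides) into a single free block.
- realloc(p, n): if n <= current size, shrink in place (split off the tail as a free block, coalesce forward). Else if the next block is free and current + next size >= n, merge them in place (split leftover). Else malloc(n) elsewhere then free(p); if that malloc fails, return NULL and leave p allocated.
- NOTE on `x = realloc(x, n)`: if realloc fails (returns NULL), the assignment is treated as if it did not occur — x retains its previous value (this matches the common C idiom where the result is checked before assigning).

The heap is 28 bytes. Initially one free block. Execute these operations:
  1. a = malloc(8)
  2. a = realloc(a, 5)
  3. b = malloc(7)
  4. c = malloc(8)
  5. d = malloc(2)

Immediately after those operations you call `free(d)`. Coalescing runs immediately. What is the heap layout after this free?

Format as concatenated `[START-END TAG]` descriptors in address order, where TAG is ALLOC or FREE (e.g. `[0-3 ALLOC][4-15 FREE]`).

Answer: [0-4 ALLOC][5-11 ALLOC][12-19 ALLOC][20-27 FREE]

Derivation:
Op 1: a = malloc(8) -> a = 0; heap: [0-7 ALLOC][8-27 FREE]
Op 2: a = realloc(a, 5) -> a = 0; heap: [0-4 ALLOC][5-27 FREE]
Op 3: b = malloc(7) -> b = 5; heap: [0-4 ALLOC][5-11 ALLOC][12-27 FREE]
Op 4: c = malloc(8) -> c = 12; heap: [0-4 ALLOC][5-11 ALLOC][12-19 ALLOC][20-27 FREE]
Op 5: d = malloc(2) -> d = 20; heap: [0-4 ALLOC][5-11 ALLOC][12-19 ALLOC][20-21 ALLOC][22-27 FREE]
free(d): d = 20 -> block [20-21 ALLOC]; mark free, coalesce with adjacent free neighbors -> [0-4 ALLOC][5-11 ALLOC][12-19 ALLOC][20-27 FREE]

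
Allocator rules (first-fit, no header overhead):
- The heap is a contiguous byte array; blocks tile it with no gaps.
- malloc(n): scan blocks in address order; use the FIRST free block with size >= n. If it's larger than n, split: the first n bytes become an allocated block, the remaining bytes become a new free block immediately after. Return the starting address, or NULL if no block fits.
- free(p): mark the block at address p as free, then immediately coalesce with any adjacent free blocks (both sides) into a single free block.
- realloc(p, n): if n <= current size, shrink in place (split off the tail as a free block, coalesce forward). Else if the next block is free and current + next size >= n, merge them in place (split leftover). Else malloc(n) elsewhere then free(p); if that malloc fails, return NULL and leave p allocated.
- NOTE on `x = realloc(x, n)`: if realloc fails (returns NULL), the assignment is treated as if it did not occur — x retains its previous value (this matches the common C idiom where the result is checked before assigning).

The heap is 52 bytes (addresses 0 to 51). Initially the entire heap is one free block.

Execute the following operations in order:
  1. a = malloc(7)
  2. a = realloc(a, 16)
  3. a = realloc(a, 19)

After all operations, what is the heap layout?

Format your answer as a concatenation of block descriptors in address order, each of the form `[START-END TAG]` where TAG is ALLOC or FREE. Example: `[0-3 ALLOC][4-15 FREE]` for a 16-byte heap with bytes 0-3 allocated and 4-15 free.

Answer: [0-18 ALLOC][19-51 FREE]

Derivation:
Op 1: a = malloc(7) -> a = 0; heap: [0-6 ALLOC][7-51 FREE]
Op 2: a = realloc(a, 16) -> a = 0; heap: [0-15 ALLOC][16-51 FREE]
Op 3: a = realloc(a, 19) -> a = 0; heap: [0-18 ALLOC][19-51 FREE]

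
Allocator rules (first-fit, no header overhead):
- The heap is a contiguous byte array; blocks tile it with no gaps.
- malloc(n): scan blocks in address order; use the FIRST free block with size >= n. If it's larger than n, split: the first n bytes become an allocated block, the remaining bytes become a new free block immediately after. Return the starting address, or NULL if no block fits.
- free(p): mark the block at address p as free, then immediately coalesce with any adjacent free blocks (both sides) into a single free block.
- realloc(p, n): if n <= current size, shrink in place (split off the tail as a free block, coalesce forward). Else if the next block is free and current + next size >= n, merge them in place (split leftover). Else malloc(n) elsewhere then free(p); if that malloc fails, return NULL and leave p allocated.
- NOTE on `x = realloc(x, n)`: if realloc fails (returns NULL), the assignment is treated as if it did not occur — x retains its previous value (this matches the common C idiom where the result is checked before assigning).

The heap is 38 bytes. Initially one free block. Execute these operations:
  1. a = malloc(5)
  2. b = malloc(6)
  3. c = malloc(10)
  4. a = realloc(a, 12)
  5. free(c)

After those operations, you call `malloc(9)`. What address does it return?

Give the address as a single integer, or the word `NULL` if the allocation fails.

Answer: 11

Derivation:
Op 1: a = malloc(5) -> a = 0; heap: [0-4 ALLOC][5-37 FREE]
Op 2: b = malloc(6) -> b = 5; heap: [0-4 ALLOC][5-10 ALLOC][11-37 FREE]
Op 3: c = malloc(10) -> c = 11; heap: [0-4 ALLOC][5-10 ALLOC][11-20 ALLOC][21-37 FREE]
Op 4: a = realloc(a, 12) -> a = 21; heap: [0-4 FREE][5-10 ALLOC][11-20 ALLOC][21-32 ALLOC][33-37 FREE]
Op 5: free(c) -> (freed c); heap: [0-4 FREE][5-10 ALLOC][11-20 FREE][21-32 ALLOC][33-37 FREE]
malloc(9): first-fit scan over [0-4 FREE][5-10 ALLOC][11-20 FREE][21-32 ALLOC][33-37 FREE] -> 11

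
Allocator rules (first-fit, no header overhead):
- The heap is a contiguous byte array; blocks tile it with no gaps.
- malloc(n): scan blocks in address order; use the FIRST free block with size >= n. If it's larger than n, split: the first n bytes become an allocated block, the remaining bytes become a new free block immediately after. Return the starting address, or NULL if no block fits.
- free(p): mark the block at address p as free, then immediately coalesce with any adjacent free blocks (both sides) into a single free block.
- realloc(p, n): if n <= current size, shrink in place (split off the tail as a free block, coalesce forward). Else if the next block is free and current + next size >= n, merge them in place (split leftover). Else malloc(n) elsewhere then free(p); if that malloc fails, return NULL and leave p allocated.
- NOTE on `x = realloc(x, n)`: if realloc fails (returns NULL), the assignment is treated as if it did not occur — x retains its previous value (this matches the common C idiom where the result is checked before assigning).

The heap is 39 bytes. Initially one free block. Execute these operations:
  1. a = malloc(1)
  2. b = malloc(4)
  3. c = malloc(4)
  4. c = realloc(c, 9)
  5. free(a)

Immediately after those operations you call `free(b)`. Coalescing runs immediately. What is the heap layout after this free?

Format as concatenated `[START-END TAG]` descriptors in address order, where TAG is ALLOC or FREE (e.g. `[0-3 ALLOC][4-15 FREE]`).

Op 1: a = malloc(1) -> a = 0; heap: [0-0 ALLOC][1-38 FREE]
Op 2: b = malloc(4) -> b = 1; heap: [0-0 ALLOC][1-4 ALLOC][5-38 FREE]
Op 3: c = malloc(4) -> c = 5; heap: [0-0 ALLOC][1-4 ALLOC][5-8 ALLOC][9-38 FREE]
Op 4: c = realloc(c, 9) -> c = 5; heap: [0-0 ALLOC][1-4 ALLOC][5-13 ALLOC][14-38 FREE]
Op 5: free(a) -> (freed a); heap: [0-0 FREE][1-4 ALLOC][5-13 ALLOC][14-38 FREE]
free(b): b = 1 -> block [1-4 ALLOC]; mark free, coalesce with adjacent free neighbors -> [0-4 FREE][5-13 ALLOC][14-38 FREE]

Answer: [0-4 FREE][5-13 ALLOC][14-38 FREE]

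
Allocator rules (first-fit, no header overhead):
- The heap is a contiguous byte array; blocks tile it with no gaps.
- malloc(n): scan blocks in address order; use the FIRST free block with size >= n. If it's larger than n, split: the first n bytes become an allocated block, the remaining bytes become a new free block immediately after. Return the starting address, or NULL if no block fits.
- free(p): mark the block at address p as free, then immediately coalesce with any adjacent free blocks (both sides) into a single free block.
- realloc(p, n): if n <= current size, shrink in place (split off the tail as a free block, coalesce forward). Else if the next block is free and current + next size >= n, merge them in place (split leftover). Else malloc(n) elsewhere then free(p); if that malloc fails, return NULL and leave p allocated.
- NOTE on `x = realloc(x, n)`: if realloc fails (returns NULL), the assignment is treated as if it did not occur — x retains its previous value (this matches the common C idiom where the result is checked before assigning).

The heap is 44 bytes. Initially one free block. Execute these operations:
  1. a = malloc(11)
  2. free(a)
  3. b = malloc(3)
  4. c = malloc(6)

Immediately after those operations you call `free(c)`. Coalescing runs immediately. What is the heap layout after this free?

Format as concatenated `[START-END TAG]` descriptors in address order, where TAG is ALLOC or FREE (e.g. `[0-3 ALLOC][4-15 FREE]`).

Answer: [0-2 ALLOC][3-43 FREE]

Derivation:
Op 1: a = malloc(11) -> a = 0; heap: [0-10 ALLOC][11-43 FREE]
Op 2: free(a) -> (freed a); heap: [0-43 FREE]
Op 3: b = malloc(3) -> b = 0; heap: [0-2 ALLOC][3-43 FREE]
Op 4: c = malloc(6) -> c = 3; heap: [0-2 ALLOC][3-8 ALLOC][9-43 FREE]
free(c): c = 3 -> block [3-8 ALLOC]; mark free, coalesce with adjacent free neighbors -> [0-2 ALLOC][3-43 FREE]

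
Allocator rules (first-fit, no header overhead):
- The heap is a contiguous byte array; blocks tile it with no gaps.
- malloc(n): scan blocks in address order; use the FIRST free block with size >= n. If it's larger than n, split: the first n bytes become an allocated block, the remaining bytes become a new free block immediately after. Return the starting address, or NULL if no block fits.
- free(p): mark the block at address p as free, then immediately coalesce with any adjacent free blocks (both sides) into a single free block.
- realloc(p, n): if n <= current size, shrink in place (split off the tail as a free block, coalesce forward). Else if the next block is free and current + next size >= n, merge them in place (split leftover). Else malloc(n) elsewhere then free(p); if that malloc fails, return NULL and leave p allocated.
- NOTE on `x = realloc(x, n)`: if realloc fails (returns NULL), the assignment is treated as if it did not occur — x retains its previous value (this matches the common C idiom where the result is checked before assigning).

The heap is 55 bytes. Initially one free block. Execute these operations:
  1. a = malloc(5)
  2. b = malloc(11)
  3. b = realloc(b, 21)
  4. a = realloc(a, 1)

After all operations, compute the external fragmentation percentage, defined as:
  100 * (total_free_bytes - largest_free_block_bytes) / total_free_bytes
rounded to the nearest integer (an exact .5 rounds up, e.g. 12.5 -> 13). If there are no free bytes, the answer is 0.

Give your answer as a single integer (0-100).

Op 1: a = malloc(5) -> a = 0; heap: [0-4 ALLOC][5-54 FREE]
Op 2: b = malloc(11) -> b = 5; heap: [0-4 ALLOC][5-15 ALLOC][16-54 FREE]
Op 3: b = realloc(b, 21) -> b = 5; heap: [0-4 ALLOC][5-25 ALLOC][26-54 FREE]
Op 4: a = realloc(a, 1) -> a = 0; heap: [0-0 ALLOC][1-4 FREE][5-25 ALLOC][26-54 FREE]
Free blocks: [4 29] total_free=33 largest=29 -> 100*(33-29)/33 = 400/33 ≈ 12.121 -> rounds to 12

Answer: 12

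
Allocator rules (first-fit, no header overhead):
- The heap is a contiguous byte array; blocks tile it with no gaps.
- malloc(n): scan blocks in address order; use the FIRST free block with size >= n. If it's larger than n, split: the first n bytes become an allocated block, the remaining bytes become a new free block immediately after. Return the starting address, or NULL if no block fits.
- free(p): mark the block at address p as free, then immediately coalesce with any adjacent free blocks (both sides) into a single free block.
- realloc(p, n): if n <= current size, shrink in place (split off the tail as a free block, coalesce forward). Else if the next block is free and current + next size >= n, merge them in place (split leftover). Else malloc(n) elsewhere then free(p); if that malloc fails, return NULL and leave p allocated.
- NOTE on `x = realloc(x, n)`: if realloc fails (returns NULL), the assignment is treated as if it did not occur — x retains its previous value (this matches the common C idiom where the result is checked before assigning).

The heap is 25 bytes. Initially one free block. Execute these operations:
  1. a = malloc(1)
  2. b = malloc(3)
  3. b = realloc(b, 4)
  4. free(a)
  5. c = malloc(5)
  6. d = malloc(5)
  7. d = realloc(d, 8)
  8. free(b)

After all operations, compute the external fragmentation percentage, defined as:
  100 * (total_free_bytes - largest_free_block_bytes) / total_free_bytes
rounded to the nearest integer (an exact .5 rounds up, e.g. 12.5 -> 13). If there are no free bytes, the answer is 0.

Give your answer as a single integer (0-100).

Answer: 42

Derivation:
Op 1: a = malloc(1) -> a = 0; heap: [0-0 ALLOC][1-24 FREE]
Op 2: b = malloc(3) -> b = 1; heap: [0-0 ALLOC][1-3 ALLOC][4-24 FREE]
Op 3: b = realloc(b, 4) -> b = 1; heap: [0-0 ALLOC][1-4 ALLOC][5-24 FREE]
Op 4: free(a) -> (freed a); heap: [0-0 FREE][1-4 ALLOC][5-24 FREE]
Op 5: c = malloc(5) -> c = 5; heap: [0-0 FREE][1-4 ALLOC][5-9 ALLOC][10-24 FREE]
Op 6: d = malloc(5) -> d = 10; heap: [0-0 FREE][1-4 ALLOC][5-9 ALLOC][10-14 ALLOC][15-24 FREE]
Op 7: d = realloc(d, 8) -> d = 10; heap: [0-0 FREE][1-4 ALLOC][5-9 ALLOC][10-17 ALLOC][18-24 FREE]
Op 8: free(b) -> (freed b); heap: [0-4 FREE][5-9 ALLOC][10-17 ALLOC][18-24 FREE]
Free blocks: [5 7] total_free=12 largest=7 -> 100*(12-7)/12 = 500/12 ≈ 41.667 -> rounds to 42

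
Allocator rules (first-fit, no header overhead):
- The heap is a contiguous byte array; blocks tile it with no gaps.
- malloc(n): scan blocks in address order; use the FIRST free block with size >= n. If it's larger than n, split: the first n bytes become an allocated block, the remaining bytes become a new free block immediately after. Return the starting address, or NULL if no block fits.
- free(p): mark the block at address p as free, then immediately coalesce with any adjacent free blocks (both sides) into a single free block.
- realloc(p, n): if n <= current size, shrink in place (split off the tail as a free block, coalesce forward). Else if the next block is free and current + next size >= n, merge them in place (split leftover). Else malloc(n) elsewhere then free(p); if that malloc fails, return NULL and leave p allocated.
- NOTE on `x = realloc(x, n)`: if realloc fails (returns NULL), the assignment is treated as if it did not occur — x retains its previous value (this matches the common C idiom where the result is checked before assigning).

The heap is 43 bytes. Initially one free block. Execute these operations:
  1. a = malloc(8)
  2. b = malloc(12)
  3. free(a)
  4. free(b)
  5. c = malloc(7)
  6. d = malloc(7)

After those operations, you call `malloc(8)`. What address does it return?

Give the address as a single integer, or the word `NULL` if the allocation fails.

Op 1: a = malloc(8) -> a = 0; heap: [0-7 ALLOC][8-42 FREE]
Op 2: b = malloc(12) -> b = 8; heap: [0-7 ALLOC][8-19 ALLOC][20-42 FREE]
Op 3: free(a) -> (freed a); heap: [0-7 FREE][8-19 ALLOC][20-42 FREE]
Op 4: free(b) -> (freed b); heap: [0-42 FREE]
Op 5: c = malloc(7) -> c = 0; heap: [0-6 ALLOC][7-42 FREE]
Op 6: d = malloc(7) -> d = 7; heap: [0-6 ALLOC][7-13 ALLOC][14-42 FREE]
malloc(8): first-fit scan over [0-6 ALLOC][7-13 ALLOC][14-42 FREE] -> 14

Answer: 14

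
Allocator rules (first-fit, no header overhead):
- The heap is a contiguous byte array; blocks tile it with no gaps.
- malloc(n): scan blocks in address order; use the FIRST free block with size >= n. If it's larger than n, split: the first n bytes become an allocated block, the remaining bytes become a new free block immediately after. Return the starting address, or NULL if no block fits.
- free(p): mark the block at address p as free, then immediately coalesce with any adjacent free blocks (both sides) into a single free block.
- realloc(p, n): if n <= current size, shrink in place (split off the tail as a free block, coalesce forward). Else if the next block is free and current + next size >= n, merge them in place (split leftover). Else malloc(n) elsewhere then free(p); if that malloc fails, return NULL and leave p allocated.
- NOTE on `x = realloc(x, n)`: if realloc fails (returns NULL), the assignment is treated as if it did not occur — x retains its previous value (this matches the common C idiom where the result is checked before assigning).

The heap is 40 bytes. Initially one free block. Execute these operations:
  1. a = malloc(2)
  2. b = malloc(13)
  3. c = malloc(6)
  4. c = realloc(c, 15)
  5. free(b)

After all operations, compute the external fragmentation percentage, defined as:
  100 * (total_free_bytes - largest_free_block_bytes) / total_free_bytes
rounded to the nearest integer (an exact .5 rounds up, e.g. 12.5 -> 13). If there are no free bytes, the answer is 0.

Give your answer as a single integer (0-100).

Op 1: a = malloc(2) -> a = 0; heap: [0-1 ALLOC][2-39 FREE]
Op 2: b = malloc(13) -> b = 2; heap: [0-1 ALLOC][2-14 ALLOC][15-39 FREE]
Op 3: c = malloc(6) -> c = 15; heap: [0-1 ALLOC][2-14 ALLOC][15-20 ALLOC][21-39 FREE]
Op 4: c = realloc(c, 15) -> c = 15; heap: [0-1 ALLOC][2-14 ALLOC][15-29 ALLOC][30-39 FREE]
Op 5: free(b) -> (freed b); heap: [0-1 ALLOC][2-14 FREE][15-29 ALLOC][30-39 FREE]
Free blocks: [13 10] total_free=23 largest=13 -> 100*(23-13)/23 = 1000/23 ≈ 43.478 -> rounds to 43

Answer: 43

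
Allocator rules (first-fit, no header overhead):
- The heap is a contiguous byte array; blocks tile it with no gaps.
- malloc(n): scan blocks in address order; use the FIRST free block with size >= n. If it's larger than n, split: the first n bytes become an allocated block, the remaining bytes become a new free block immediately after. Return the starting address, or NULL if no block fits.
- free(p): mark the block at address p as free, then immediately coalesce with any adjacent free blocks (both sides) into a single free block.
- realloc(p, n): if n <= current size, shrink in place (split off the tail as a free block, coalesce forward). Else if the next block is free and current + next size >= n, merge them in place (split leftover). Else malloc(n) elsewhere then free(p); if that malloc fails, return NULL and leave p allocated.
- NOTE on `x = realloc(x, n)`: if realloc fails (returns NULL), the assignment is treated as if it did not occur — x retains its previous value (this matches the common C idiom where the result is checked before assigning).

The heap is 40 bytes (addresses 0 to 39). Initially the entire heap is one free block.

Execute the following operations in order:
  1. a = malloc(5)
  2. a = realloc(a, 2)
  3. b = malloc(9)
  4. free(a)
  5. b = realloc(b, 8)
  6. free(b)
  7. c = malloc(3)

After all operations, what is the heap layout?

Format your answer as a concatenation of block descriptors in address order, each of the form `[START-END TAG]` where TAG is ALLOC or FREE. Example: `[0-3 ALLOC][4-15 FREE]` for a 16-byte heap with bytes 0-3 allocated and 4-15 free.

Answer: [0-2 ALLOC][3-39 FREE]

Derivation:
Op 1: a = malloc(5) -> a = 0; heap: [0-4 ALLOC][5-39 FREE]
Op 2: a = realloc(a, 2) -> a = 0; heap: [0-1 ALLOC][2-39 FREE]
Op 3: b = malloc(9) -> b = 2; heap: [0-1 ALLOC][2-10 ALLOC][11-39 FREE]
Op 4: free(a) -> (freed a); heap: [0-1 FREE][2-10 ALLOC][11-39 FREE]
Op 5: b = realloc(b, 8) -> b = 2; heap: [0-1 FREE][2-9 ALLOC][10-39 FREE]
Op 6: free(b) -> (freed b); heap: [0-39 FREE]
Op 7: c = malloc(3) -> c = 0; heap: [0-2 ALLOC][3-39 FREE]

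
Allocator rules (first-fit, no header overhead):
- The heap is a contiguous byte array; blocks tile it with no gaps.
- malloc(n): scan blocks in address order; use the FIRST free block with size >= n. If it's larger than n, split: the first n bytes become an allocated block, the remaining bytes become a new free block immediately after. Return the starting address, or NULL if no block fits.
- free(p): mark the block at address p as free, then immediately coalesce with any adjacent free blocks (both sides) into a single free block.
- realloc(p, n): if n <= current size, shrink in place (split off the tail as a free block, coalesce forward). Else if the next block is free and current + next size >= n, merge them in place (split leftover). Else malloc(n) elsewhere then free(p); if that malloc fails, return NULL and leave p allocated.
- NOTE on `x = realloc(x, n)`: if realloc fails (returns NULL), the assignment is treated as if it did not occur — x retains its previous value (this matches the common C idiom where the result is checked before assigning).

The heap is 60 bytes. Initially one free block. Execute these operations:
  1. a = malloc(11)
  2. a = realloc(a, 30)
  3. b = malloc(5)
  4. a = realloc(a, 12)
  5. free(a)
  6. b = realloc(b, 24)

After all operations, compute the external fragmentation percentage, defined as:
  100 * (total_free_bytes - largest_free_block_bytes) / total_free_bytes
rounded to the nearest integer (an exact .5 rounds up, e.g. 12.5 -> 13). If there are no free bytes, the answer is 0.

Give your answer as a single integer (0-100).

Answer: 17

Derivation:
Op 1: a = malloc(11) -> a = 0; heap: [0-10 ALLOC][11-59 FREE]
Op 2: a = realloc(a, 30) -> a = 0; heap: [0-29 ALLOC][30-59 FREE]
Op 3: b = malloc(5) -> b = 30; heap: [0-29 ALLOC][30-34 ALLOC][35-59 FREE]
Op 4: a = realloc(a, 12) -> a = 0; heap: [0-11 ALLOC][12-29 FREE][30-34 ALLOC][35-59 FREE]
Op 5: free(a) -> (freed a); heap: [0-29 FREE][30-34 ALLOC][35-59 FREE]
Op 6: b = realloc(b, 24) -> b = 30; heap: [0-29 FREE][30-53 ALLOC][54-59 FREE]
Free blocks: [30 6] total_free=36 largest=30 -> 100*(36-30)/36 = 600/36 ≈ 16.667 -> rounds to 17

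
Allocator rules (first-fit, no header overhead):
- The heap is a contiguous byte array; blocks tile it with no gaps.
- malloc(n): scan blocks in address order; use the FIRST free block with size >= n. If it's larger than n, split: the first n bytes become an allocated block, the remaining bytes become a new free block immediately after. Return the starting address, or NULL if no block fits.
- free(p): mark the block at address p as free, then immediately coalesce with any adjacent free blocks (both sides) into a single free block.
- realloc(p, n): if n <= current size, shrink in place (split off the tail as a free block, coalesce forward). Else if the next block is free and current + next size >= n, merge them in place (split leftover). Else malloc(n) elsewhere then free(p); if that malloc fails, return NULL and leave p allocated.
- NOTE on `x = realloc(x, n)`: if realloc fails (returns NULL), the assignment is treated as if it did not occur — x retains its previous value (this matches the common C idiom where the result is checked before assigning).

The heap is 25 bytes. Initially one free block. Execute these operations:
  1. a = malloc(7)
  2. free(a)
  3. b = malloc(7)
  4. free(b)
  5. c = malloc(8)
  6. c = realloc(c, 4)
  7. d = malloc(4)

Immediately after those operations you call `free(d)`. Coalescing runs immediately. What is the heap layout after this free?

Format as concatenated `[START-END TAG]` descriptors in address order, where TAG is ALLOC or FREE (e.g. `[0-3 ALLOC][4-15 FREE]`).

Answer: [0-3 ALLOC][4-24 FREE]

Derivation:
Op 1: a = malloc(7) -> a = 0; heap: [0-6 ALLOC][7-24 FREE]
Op 2: free(a) -> (freed a); heap: [0-24 FREE]
Op 3: b = malloc(7) -> b = 0; heap: [0-6 ALLOC][7-24 FREE]
Op 4: free(b) -> (freed b); heap: [0-24 FREE]
Op 5: c = malloc(8) -> c = 0; heap: [0-7 ALLOC][8-24 FREE]
Op 6: c = realloc(c, 4) -> c = 0; heap: [0-3 ALLOC][4-24 FREE]
Op 7: d = malloc(4) -> d = 4; heap: [0-3 ALLOC][4-7 ALLOC][8-24 FREE]
free(d): d = 4 -> block [4-7 ALLOC]; mark free, coalesce with adjacent free neighbors -> [0-3 ALLOC][4-24 FREE]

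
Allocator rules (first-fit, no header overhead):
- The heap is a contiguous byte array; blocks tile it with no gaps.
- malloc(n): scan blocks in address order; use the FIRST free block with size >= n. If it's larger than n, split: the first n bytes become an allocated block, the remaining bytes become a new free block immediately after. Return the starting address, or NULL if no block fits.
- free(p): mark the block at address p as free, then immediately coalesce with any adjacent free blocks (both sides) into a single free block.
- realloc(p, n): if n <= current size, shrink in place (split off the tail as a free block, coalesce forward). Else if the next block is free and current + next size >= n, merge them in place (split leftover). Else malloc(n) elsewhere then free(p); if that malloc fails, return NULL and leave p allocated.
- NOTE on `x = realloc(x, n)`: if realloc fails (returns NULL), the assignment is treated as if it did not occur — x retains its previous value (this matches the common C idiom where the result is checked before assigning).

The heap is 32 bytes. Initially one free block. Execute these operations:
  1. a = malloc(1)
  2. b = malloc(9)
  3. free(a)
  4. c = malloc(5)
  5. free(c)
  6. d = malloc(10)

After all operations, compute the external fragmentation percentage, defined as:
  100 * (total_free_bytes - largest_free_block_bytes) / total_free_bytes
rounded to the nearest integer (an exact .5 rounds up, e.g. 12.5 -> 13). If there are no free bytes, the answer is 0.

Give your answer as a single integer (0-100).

Answer: 8

Derivation:
Op 1: a = malloc(1) -> a = 0; heap: [0-0 ALLOC][1-31 FREE]
Op 2: b = malloc(9) -> b = 1; heap: [0-0 ALLOC][1-9 ALLOC][10-31 FREE]
Op 3: free(a) -> (freed a); heap: [0-0 FREE][1-9 ALLOC][10-31 FREE]
Op 4: c = malloc(5) -> c = 10; heap: [0-0 FREE][1-9 ALLOC][10-14 ALLOC][15-31 FREE]
Op 5: free(c) -> (freed c); heap: [0-0 FREE][1-9 ALLOC][10-31 FREE]
Op 6: d = malloc(10) -> d = 10; heap: [0-0 FREE][1-9 ALLOC][10-19 ALLOC][20-31 FREE]
Free blocks: [1 12] total_free=13 largest=12 -> 100*(13-12)/13 = 100/13 ≈ 7.692 -> rounds to 8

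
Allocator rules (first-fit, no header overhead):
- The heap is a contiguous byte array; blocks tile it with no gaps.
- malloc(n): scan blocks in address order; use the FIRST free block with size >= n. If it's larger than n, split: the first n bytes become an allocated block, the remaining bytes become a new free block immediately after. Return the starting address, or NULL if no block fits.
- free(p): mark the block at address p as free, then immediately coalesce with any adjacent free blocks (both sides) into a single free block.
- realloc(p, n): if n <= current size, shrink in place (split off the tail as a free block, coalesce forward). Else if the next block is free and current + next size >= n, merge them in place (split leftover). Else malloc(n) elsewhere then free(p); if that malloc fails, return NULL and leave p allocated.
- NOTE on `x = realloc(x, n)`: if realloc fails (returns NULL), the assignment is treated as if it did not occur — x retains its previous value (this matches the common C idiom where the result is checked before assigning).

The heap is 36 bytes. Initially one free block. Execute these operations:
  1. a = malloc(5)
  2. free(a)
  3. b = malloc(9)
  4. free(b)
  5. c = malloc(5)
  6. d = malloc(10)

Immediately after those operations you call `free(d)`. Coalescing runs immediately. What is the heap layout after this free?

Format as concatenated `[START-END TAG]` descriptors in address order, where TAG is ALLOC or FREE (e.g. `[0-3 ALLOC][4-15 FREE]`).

Answer: [0-4 ALLOC][5-35 FREE]

Derivation:
Op 1: a = malloc(5) -> a = 0; heap: [0-4 ALLOC][5-35 FREE]
Op 2: free(a) -> (freed a); heap: [0-35 FREE]
Op 3: b = malloc(9) -> b = 0; heap: [0-8 ALLOC][9-35 FREE]
Op 4: free(b) -> (freed b); heap: [0-35 FREE]
Op 5: c = malloc(5) -> c = 0; heap: [0-4 ALLOC][5-35 FREE]
Op 6: d = malloc(10) -> d = 5; heap: [0-4 ALLOC][5-14 ALLOC][15-35 FREE]
free(d): d = 5 -> block [5-14 ALLOC]; mark free, coalesce with adjacent free neighbors -> [0-4 ALLOC][5-35 FREE]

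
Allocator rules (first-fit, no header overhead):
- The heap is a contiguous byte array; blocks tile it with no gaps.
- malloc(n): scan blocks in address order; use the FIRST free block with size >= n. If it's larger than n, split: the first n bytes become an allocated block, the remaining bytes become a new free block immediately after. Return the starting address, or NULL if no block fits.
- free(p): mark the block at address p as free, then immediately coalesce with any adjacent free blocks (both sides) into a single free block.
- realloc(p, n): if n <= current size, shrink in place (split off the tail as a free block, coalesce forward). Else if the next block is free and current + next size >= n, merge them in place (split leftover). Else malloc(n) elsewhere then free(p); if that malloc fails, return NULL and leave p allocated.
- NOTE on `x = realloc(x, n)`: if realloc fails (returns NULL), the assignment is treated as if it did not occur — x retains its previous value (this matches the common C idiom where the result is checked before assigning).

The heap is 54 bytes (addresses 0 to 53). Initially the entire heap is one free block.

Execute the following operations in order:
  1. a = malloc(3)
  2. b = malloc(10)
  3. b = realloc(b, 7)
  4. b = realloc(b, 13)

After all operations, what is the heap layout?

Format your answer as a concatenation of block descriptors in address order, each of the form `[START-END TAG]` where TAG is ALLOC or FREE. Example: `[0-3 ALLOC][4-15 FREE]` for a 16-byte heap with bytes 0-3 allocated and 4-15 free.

Answer: [0-2 ALLOC][3-15 ALLOC][16-53 FREE]

Derivation:
Op 1: a = malloc(3) -> a = 0; heap: [0-2 ALLOC][3-53 FREE]
Op 2: b = malloc(10) -> b = 3; heap: [0-2 ALLOC][3-12 ALLOC][13-53 FREE]
Op 3: b = realloc(b, 7) -> b = 3; heap: [0-2 ALLOC][3-9 ALLOC][10-53 FREE]
Op 4: b = realloc(b, 13) -> b = 3; heap: [0-2 ALLOC][3-15 ALLOC][16-53 FREE]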